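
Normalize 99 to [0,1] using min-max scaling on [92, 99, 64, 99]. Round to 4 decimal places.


Min = 64, Max = 99
Range = 99 - 64 = 35
Scaled = (x - min) / (max - min)
= (99 - 64) / 35
= 35 / 35
= 1.0000

1.0000


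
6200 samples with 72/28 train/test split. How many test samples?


Train samples = 6200 * 72% = 4464
Test samples = 6200 - 4464
= 1736

1736


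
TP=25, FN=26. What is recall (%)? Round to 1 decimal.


Recall = TP / (TP + FN) * 100
= 25 / (25 + 26)
= 25 / 51
= 0.4902
= 49.0%

49.0


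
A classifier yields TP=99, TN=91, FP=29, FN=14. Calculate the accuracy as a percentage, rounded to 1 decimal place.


Accuracy = (TP + TN) / (TP + TN + FP + FN) * 100
= (99 + 91) / (99 + 91 + 29 + 14)
= 190 / 233
= 0.8155
= 81.5%

81.5


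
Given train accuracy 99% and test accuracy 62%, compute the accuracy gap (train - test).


Gap = train_accuracy - test_accuracy
= 99 - 62
= 37%
This large gap strongly indicates overfitting.

37


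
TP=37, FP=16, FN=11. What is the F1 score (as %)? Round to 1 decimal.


Precision = TP / (TP + FP) = 37 / 53 = 0.6981
Recall = TP / (TP + FN) = 37 / 48 = 0.7708
F1 = 2 * P * R / (P + R)
= 2 * 0.6981 * 0.7708 / (0.6981 + 0.7708)
= 1.0763 / 1.4689
= 0.7327
As percentage: 73.3%

73.3


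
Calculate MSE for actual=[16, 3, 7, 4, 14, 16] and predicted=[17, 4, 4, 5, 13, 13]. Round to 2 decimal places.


Differences: [-1, -1, 3, -1, 1, 3]
Squared errors: [1, 1, 9, 1, 1, 9]
Sum of squared errors = 22
MSE = 22 / 6 = 3.67

3.67


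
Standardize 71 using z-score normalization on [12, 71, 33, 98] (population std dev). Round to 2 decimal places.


Mean = (12 + 71 + 33 + 98) / 4 = 53.5
Variance = sum((x_i - mean)^2) / n = 1107.25
Std = sqrt(1107.25) = 33.2754
Z = (x - mean) / std
= (71 - 53.5) / 33.2754
= 17.5 / 33.2754
= 0.53

0.53


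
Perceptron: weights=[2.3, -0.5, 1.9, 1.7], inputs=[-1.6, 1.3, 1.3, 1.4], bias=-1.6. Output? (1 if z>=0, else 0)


z = w . x + b
= 2.3*-1.6 + -0.5*1.3 + 1.9*1.3 + 1.7*1.4 + -1.6
= -3.68 + -0.65 + 2.47 + 2.38 + -1.6
= 0.52 + -1.6
= -1.08
Since z = -1.08 < 0, output = 0

0


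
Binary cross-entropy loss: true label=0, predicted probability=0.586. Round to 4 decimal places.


For y=0: Loss = -log(1-p)
= -log(1 - 0.586)
= -log(0.414)
= -(-0.8819)
= 0.8819

0.8819


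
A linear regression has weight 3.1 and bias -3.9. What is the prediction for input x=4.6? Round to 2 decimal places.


y = 3.1 * 4.6 + (-3.9)
= 14.26 + (-3.9)
= 10.36

10.36


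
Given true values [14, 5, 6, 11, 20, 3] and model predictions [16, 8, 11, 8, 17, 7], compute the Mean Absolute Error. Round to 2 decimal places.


Absolute errors: [2, 3, 5, 3, 3, 4]
Sum of absolute errors = 20
MAE = 20 / 6 = 3.33

3.33


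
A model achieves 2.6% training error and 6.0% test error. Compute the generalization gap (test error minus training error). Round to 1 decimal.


Generalization gap = test_error - train_error
= 6.0 - 2.6
= 3.4%
A moderate gap.

3.4


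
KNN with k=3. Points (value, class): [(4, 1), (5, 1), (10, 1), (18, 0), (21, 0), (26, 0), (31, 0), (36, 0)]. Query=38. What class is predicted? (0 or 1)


Distances from query 38:
Point 36 (class 0): distance = 2
Point 31 (class 0): distance = 7
Point 26 (class 0): distance = 12
K=3 nearest neighbors: classes = [0, 0, 0]
Votes for class 1: 0 / 3
Majority vote => class 0

0


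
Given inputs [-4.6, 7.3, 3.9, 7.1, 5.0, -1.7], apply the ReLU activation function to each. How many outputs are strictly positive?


ReLU(x) = max(0, x) for each element:
ReLU(-4.6) = 0
ReLU(7.3) = 7.3
ReLU(3.9) = 3.9
ReLU(7.1) = 7.1
ReLU(5.0) = 5.0
ReLU(-1.7) = 0
Active neurons (>0): 4

4


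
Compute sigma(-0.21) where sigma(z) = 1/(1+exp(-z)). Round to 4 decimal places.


sigmoid(z) = 1 / (1 + exp(-z))
exp(-(-0.21)) = exp(0.21) = 1.2337
1 + 1.2337 = 2.2337
1 / 2.2337 = 0.4477

0.4477


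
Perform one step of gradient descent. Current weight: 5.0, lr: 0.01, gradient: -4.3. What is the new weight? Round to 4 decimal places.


w_new = w_old - lr * gradient
= 5.0 - 0.01 * -4.3
= 5.0 - (-0.043)
= 5.0430

5.0430


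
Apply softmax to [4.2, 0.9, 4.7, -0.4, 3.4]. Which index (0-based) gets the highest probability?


Softmax is a monotonic transformation, so it preserves the argmax.
We need to find the index of the maximum logit.
Index 0: 4.2
Index 1: 0.9
Index 2: 4.7
Index 3: -0.4
Index 4: 3.4
Maximum logit = 4.7 at index 2

2


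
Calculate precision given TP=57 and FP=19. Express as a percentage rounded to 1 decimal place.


Precision = TP / (TP + FP) * 100
= 57 / (57 + 19)
= 57 / 76
= 0.75
= 75.0%

75.0


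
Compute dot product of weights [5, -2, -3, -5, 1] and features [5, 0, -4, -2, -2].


Element-wise products:
5 * 5 = 25
-2 * 0 = 0
-3 * -4 = 12
-5 * -2 = 10
1 * -2 = -2
Sum = 25 + 0 + 12 + 10 + -2
= 45

45


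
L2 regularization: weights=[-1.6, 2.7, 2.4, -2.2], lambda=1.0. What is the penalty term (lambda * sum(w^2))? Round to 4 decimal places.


Squaring each weight:
(-1.6)^2 = 2.56
2.7^2 = 7.29
2.4^2 = 5.76
(-2.2)^2 = 4.84
Sum of squares = 20.45
Penalty = 1.0 * 20.45 = 20.4500

20.4500


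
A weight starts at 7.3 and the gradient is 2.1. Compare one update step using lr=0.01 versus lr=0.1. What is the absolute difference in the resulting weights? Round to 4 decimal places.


With lr=0.01: w_new = 7.3 - 0.01 * 2.1 = 7.279
With lr=0.1: w_new = 7.3 - 0.1 * 2.1 = 7.09
Absolute difference = |7.279 - 7.09|
= 0.1890

0.1890


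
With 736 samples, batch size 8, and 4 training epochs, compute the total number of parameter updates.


Iterations per epoch = 736 / 8 = 92
Total updates = iterations_per_epoch * epochs
= 92 * 4
= 368

368


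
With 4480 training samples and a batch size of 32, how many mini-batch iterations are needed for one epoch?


Iterations per epoch = dataset_size / batch_size
= 4480 / 32
= 140

140


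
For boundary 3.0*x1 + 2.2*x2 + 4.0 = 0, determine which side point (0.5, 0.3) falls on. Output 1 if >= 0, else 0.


Compute 3.0 * 0.5 + 2.2 * 0.3 + 4.0
= 1.5 + 0.66 + 4.0
= 6.16
Since 6.16 >= 0, the point is on the positive side.

1


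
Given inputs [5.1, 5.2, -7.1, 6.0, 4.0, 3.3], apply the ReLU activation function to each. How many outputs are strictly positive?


ReLU(x) = max(0, x) for each element:
ReLU(5.1) = 5.1
ReLU(5.2) = 5.2
ReLU(-7.1) = 0
ReLU(6.0) = 6.0
ReLU(4.0) = 4.0
ReLU(3.3) = 3.3
Active neurons (>0): 5

5


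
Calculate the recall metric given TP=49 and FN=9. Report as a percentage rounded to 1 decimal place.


Recall = TP / (TP + FN) * 100
= 49 / (49 + 9)
= 49 / 58
= 0.8448
= 84.5%

84.5


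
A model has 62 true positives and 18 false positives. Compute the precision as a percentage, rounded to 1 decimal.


Precision = TP / (TP + FP) * 100
= 62 / (62 + 18)
= 62 / 80
= 0.775
= 77.5%

77.5


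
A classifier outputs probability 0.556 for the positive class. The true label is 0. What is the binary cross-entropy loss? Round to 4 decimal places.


For y=0: Loss = -log(1-p)
= -log(1 - 0.556)
= -log(0.444)
= -(-0.8119)
= 0.8119

0.8119


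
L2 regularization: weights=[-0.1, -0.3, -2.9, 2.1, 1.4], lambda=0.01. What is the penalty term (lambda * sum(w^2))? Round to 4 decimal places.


Squaring each weight:
(-0.1)^2 = 0.01
(-0.3)^2 = 0.09
(-2.9)^2 = 8.41
2.1^2 = 4.41
1.4^2 = 1.96
Sum of squares = 14.88
Penalty = 0.01 * 14.88 = 0.1488

0.1488


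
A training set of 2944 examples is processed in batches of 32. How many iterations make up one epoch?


Iterations per epoch = dataset_size / batch_size
= 2944 / 32
= 92

92


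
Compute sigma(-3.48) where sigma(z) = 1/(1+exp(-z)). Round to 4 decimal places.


sigmoid(z) = 1 / (1 + exp(-z))
exp(-(-3.48)) = exp(3.48) = 32.4597
1 + 32.4597 = 33.4597
1 / 33.4597 = 0.0299

0.0299


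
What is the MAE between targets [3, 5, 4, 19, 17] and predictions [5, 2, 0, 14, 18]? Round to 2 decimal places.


Absolute errors: [2, 3, 4, 5, 1]
Sum of absolute errors = 15
MAE = 15 / 5 = 3.00

3.00


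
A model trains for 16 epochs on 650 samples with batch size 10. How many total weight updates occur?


Iterations per epoch = 650 / 10 = 65
Total updates = iterations_per_epoch * epochs
= 65 * 16
= 1040

1040


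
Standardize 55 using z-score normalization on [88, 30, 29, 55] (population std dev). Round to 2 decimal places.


Mean = (88 + 30 + 29 + 55) / 4 = 50.5
Variance = sum((x_i - mean)^2) / n = 577.25
Std = sqrt(577.25) = 24.026
Z = (x - mean) / std
= (55 - 50.5) / 24.026
= 4.5 / 24.026
= 0.19

0.19


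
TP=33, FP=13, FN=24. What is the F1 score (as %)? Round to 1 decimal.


Precision = TP / (TP + FP) = 33 / 46 = 0.7174
Recall = TP / (TP + FN) = 33 / 57 = 0.5789
F1 = 2 * P * R / (P + R)
= 2 * 0.7174 * 0.5789 / (0.7174 + 0.5789)
= 0.8307 / 1.2963
= 0.6408
As percentage: 64.1%

64.1


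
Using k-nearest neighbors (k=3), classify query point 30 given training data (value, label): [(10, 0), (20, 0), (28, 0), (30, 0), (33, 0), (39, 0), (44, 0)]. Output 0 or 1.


Distances from query 30:
Point 30 (class 0): distance = 0
Point 28 (class 0): distance = 2
Point 33 (class 0): distance = 3
K=3 nearest neighbors: classes = [0, 0, 0]
Votes for class 1: 0 / 3
Majority vote => class 0

0


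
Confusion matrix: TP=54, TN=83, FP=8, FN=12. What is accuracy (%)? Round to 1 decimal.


Accuracy = (TP + TN) / (TP + TN + FP + FN) * 100
= (54 + 83) / (54 + 83 + 8 + 12)
= 137 / 157
= 0.8726
= 87.3%

87.3


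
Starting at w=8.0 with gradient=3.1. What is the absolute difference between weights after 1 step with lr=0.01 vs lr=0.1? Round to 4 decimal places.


With lr=0.01: w_new = 8.0 - 0.01 * 3.1 = 7.969
With lr=0.1: w_new = 8.0 - 0.1 * 3.1 = 7.69
Absolute difference = |7.969 - 7.69|
= 0.2790

0.2790


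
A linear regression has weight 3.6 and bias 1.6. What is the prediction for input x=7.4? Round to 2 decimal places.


y = 3.6 * 7.4 + (1.6)
= 26.64 + (1.6)
= 28.24

28.24


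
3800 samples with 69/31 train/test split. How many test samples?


Train samples = 3800 * 69% = 2622
Test samples = 3800 - 2622
= 1178

1178


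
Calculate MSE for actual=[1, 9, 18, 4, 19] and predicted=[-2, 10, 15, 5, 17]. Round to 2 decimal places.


Differences: [3, -1, 3, -1, 2]
Squared errors: [9, 1, 9, 1, 4]
Sum of squared errors = 24
MSE = 24 / 5 = 4.80

4.80


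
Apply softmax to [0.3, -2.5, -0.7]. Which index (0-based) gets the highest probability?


Softmax is a monotonic transformation, so it preserves the argmax.
We need to find the index of the maximum logit.
Index 0: 0.3
Index 1: -2.5
Index 2: -0.7
Maximum logit = 0.3 at index 0

0


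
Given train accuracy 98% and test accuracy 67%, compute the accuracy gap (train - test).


Gap = train_accuracy - test_accuracy
= 98 - 67
= 31%
This large gap strongly indicates overfitting.

31


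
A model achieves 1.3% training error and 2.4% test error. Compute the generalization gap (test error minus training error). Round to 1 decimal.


Generalization gap = test_error - train_error
= 2.4 - 1.3
= 1.1%
A small gap suggests good generalization.

1.1


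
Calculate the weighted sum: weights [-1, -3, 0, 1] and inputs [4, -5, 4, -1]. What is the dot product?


Element-wise products:
-1 * 4 = -4
-3 * -5 = 15
0 * 4 = 0
1 * -1 = -1
Sum = -4 + 15 + 0 + -1
= 10

10


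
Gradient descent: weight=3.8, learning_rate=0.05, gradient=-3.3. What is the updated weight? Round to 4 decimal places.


w_new = w_old - lr * gradient
= 3.8 - 0.05 * -3.3
= 3.8 - (-0.165)
= 3.9650

3.9650


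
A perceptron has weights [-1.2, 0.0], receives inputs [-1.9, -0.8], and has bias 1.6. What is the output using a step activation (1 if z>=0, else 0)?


z = w . x + b
= -1.2*-1.9 + 0.0*-0.8 + 1.6
= 2.28 + -0.0 + 1.6
= 2.28 + 1.6
= 3.88
Since z = 3.88 >= 0, output = 1

1


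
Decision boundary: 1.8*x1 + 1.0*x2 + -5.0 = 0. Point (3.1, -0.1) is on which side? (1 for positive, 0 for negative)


Compute 1.8 * 3.1 + 1.0 * -0.1 + -5.0
= 5.58 + -0.1 + -5.0
= 0.48
Since 0.48 >= 0, the point is on the positive side.

1


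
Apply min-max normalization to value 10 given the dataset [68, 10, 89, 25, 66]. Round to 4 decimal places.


Min = 10, Max = 89
Range = 89 - 10 = 79
Scaled = (x - min) / (max - min)
= (10 - 10) / 79
= 0 / 79
= 0.0000

0.0000


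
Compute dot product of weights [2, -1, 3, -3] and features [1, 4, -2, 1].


Element-wise products:
2 * 1 = 2
-1 * 4 = -4
3 * -2 = -6
-3 * 1 = -3
Sum = 2 + -4 + -6 + -3
= -11

-11


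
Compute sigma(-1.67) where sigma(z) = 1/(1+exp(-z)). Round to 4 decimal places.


sigmoid(z) = 1 / (1 + exp(-z))
exp(-(-1.67)) = exp(1.67) = 5.3122
1 + 5.3122 = 6.3122
1 / 6.3122 = 0.1584

0.1584


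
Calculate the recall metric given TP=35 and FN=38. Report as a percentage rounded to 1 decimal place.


Recall = TP / (TP + FN) * 100
= 35 / (35 + 38)
= 35 / 73
= 0.4795
= 47.9%

47.9


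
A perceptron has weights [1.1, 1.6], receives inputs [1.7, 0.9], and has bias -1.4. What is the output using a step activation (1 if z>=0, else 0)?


z = w . x + b
= 1.1*1.7 + 1.6*0.9 + -1.4
= 1.87 + 1.44 + -1.4
= 3.31 + -1.4
= 1.91
Since z = 1.91 >= 0, output = 1

1


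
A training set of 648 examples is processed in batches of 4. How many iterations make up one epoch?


Iterations per epoch = dataset_size / batch_size
= 648 / 4
= 162

162


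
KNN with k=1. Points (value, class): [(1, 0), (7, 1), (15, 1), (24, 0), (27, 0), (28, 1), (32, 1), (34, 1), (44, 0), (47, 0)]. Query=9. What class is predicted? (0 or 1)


Distances from query 9:
Point 7 (class 1): distance = 2
K=1 nearest neighbors: classes = [1]
Votes for class 1: 1 / 1
Majority vote => class 1

1


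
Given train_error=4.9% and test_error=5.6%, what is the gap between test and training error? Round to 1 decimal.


Generalization gap = test_error - train_error
= 5.6 - 4.9
= 0.7%
A small gap suggests good generalization.

0.7


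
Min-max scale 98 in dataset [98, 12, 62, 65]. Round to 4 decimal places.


Min = 12, Max = 98
Range = 98 - 12 = 86
Scaled = (x - min) / (max - min)
= (98 - 12) / 86
= 86 / 86
= 1.0000

1.0000


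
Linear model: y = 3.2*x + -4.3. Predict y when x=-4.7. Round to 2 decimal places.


y = 3.2 * -4.7 + (-4.3)
= -15.04 + (-4.3)
= -19.34

-19.34


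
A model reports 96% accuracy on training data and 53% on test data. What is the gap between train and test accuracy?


Gap = train_accuracy - test_accuracy
= 96 - 53
= 43%
This large gap strongly indicates overfitting.

43


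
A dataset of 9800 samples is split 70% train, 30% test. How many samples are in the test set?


Train samples = 9800 * 70% = 6860
Test samples = 9800 - 6860
= 2940

2940


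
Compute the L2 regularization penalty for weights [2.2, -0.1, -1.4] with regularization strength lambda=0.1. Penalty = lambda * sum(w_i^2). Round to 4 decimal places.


Squaring each weight:
2.2^2 = 4.84
(-0.1)^2 = 0.01
(-1.4)^2 = 1.96
Sum of squares = 6.81
Penalty = 0.1 * 6.81 = 0.6810

0.6810


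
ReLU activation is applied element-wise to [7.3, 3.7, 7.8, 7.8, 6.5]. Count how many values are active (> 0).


ReLU(x) = max(0, x) for each element:
ReLU(7.3) = 7.3
ReLU(3.7) = 3.7
ReLU(7.8) = 7.8
ReLU(7.8) = 7.8
ReLU(6.5) = 6.5
Active neurons (>0): 5

5


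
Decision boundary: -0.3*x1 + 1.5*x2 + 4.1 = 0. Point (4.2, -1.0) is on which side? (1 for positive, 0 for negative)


Compute -0.3 * 4.2 + 1.5 * -1.0 + 4.1
= -1.26 + -1.5 + 4.1
= 1.34
Since 1.34 >= 0, the point is on the positive side.

1


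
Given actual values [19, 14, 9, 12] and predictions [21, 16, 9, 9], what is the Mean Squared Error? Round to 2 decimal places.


Differences: [-2, -2, 0, 3]
Squared errors: [4, 4, 0, 9]
Sum of squared errors = 17
MSE = 17 / 4 = 4.25

4.25


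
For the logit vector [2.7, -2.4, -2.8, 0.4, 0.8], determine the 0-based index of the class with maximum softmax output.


Softmax is a monotonic transformation, so it preserves the argmax.
We need to find the index of the maximum logit.
Index 0: 2.7
Index 1: -2.4
Index 2: -2.8
Index 3: 0.4
Index 4: 0.8
Maximum logit = 2.7 at index 0

0


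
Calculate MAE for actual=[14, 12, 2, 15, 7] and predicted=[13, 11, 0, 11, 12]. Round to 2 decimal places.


Absolute errors: [1, 1, 2, 4, 5]
Sum of absolute errors = 13
MAE = 13 / 5 = 2.60

2.60


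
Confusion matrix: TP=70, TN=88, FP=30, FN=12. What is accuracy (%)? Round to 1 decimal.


Accuracy = (TP + TN) / (TP + TN + FP + FN) * 100
= (70 + 88) / (70 + 88 + 30 + 12)
= 158 / 200
= 0.79
= 79.0%

79.0


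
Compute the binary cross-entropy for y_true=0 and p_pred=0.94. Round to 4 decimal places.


For y=0: Loss = -log(1-p)
= -log(1 - 0.94)
= -log(0.06)
= -(-2.8134)
= 2.8134

2.8134


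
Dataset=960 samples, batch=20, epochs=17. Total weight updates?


Iterations per epoch = 960 / 20 = 48
Total updates = iterations_per_epoch * epochs
= 48 * 17
= 816

816


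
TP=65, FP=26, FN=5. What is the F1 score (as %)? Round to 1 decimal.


Precision = TP / (TP + FP) = 65 / 91 = 0.7143
Recall = TP / (TP + FN) = 65 / 70 = 0.9286
F1 = 2 * P * R / (P + R)
= 2 * 0.7143 * 0.9286 / (0.7143 + 0.9286)
= 1.3265 / 1.6429
= 0.8075
As percentage: 80.7%

80.7


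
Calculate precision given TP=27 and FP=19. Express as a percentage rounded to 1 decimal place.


Precision = TP / (TP + FP) * 100
= 27 / (27 + 19)
= 27 / 46
= 0.587
= 58.7%

58.7


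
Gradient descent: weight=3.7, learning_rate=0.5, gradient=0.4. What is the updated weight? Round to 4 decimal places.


w_new = w_old - lr * gradient
= 3.7 - 0.5 * 0.4
= 3.7 - (0.2)
= 3.5000

3.5000


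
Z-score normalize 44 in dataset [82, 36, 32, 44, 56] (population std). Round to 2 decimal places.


Mean = (82 + 36 + 32 + 44 + 56) / 5 = 50.0
Variance = sum((x_i - mean)^2) / n = 323.2
Std = sqrt(323.2) = 17.9778
Z = (x - mean) / std
= (44 - 50.0) / 17.9778
= -6.0 / 17.9778
= -0.33

-0.33


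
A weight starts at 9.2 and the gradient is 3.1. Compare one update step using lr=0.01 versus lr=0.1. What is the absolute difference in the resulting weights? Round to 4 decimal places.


With lr=0.01: w_new = 9.2 - 0.01 * 3.1 = 9.169
With lr=0.1: w_new = 9.2 - 0.1 * 3.1 = 8.89
Absolute difference = |9.169 - 8.89|
= 0.2790

0.2790


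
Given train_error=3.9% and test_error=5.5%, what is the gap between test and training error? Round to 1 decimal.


Generalization gap = test_error - train_error
= 5.5 - 3.9
= 1.6%
A small gap suggests good generalization.

1.6


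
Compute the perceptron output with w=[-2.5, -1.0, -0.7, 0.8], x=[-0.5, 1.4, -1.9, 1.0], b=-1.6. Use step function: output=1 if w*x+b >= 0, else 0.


z = w . x + b
= -2.5*-0.5 + -1.0*1.4 + -0.7*-1.9 + 0.8*1.0 + -1.6
= 1.25 + -1.4 + 1.33 + 0.8 + -1.6
= 1.98 + -1.6
= 0.38
Since z = 0.38 >= 0, output = 1

1


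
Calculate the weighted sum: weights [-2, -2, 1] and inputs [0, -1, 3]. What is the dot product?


Element-wise products:
-2 * 0 = 0
-2 * -1 = 2
1 * 3 = 3
Sum = 0 + 2 + 3
= 5

5


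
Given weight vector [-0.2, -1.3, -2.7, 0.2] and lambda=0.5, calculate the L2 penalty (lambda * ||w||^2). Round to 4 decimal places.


Squaring each weight:
(-0.2)^2 = 0.04
(-1.3)^2 = 1.69
(-2.7)^2 = 7.29
0.2^2 = 0.04
Sum of squares = 9.06
Penalty = 0.5 * 9.06 = 4.5300

4.5300


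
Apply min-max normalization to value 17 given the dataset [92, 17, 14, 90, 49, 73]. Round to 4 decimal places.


Min = 14, Max = 92
Range = 92 - 14 = 78
Scaled = (x - min) / (max - min)
= (17 - 14) / 78
= 3 / 78
= 0.0385

0.0385


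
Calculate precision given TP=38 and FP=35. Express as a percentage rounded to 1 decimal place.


Precision = TP / (TP + FP) * 100
= 38 / (38 + 35)
= 38 / 73
= 0.5205
= 52.1%

52.1


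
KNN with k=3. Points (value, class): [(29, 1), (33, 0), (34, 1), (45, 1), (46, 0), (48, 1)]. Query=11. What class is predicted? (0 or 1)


Distances from query 11:
Point 29 (class 1): distance = 18
Point 33 (class 0): distance = 22
Point 34 (class 1): distance = 23
K=3 nearest neighbors: classes = [1, 0, 1]
Votes for class 1: 2 / 3
Majority vote => class 1

1


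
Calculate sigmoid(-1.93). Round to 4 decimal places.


sigmoid(z) = 1 / (1 + exp(-z))
exp(-(-1.93)) = exp(1.93) = 6.8895
1 + 6.8895 = 7.8895
1 / 7.8895 = 0.1268

0.1268


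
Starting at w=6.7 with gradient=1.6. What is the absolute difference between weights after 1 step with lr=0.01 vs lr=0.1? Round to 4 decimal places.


With lr=0.01: w_new = 6.7 - 0.01 * 1.6 = 6.684
With lr=0.1: w_new = 6.7 - 0.1 * 1.6 = 6.54
Absolute difference = |6.684 - 6.54|
= 0.1440

0.1440


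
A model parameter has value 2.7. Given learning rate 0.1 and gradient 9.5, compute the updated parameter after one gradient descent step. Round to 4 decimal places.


w_new = w_old - lr * gradient
= 2.7 - 0.1 * 9.5
= 2.7 - (0.95)
= 1.7500

1.7500


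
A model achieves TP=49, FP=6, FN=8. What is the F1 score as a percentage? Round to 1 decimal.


Precision = TP / (TP + FP) = 49 / 55 = 0.8909
Recall = TP / (TP + FN) = 49 / 57 = 0.8596
F1 = 2 * P * R / (P + R)
= 2 * 0.8909 * 0.8596 / (0.8909 + 0.8596)
= 1.5317 / 1.7506
= 0.875
As percentage: 87.5%

87.5


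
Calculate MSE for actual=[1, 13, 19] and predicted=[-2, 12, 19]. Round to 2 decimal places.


Differences: [3, 1, 0]
Squared errors: [9, 1, 0]
Sum of squared errors = 10
MSE = 10 / 3 = 3.33

3.33


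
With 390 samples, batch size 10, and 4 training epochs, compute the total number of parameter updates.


Iterations per epoch = 390 / 10 = 39
Total updates = iterations_per_epoch * epochs
= 39 * 4
= 156

156


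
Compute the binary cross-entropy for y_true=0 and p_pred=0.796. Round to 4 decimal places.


For y=0: Loss = -log(1-p)
= -log(1 - 0.796)
= -log(0.204)
= -(-1.5896)
= 1.5896

1.5896


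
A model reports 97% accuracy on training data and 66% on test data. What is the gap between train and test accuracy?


Gap = train_accuracy - test_accuracy
= 97 - 66
= 31%
This large gap strongly indicates overfitting.

31


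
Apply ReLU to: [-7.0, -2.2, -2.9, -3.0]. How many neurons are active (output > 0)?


ReLU(x) = max(0, x) for each element:
ReLU(-7.0) = 0
ReLU(-2.2) = 0
ReLU(-2.9) = 0
ReLU(-3.0) = 0
Active neurons (>0): 0

0


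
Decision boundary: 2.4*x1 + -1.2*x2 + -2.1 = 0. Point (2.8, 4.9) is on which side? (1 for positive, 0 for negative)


Compute 2.4 * 2.8 + -1.2 * 4.9 + -2.1
= 6.72 + -5.88 + -2.1
= -1.26
Since -1.26 < 0, the point is on the negative side.

0


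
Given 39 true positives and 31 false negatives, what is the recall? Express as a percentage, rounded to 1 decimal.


Recall = TP / (TP + FN) * 100
= 39 / (39 + 31)
= 39 / 70
= 0.5571
= 55.7%

55.7


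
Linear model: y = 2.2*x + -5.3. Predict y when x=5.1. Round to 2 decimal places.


y = 2.2 * 5.1 + (-5.3)
= 11.22 + (-5.3)
= 5.92

5.92


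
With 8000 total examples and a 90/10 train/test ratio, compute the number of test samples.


Train samples = 8000 * 90% = 7200
Test samples = 8000 - 7200
= 800

800


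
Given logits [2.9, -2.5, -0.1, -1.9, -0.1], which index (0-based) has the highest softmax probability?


Softmax is a monotonic transformation, so it preserves the argmax.
We need to find the index of the maximum logit.
Index 0: 2.9
Index 1: -2.5
Index 2: -0.1
Index 3: -1.9
Index 4: -0.1
Maximum logit = 2.9 at index 0

0


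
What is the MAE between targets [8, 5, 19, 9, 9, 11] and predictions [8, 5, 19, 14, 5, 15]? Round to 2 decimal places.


Absolute errors: [0, 0, 0, 5, 4, 4]
Sum of absolute errors = 13
MAE = 13 / 6 = 2.17

2.17


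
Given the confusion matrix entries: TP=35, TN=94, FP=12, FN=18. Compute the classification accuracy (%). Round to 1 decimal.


Accuracy = (TP + TN) / (TP + TN + FP + FN) * 100
= (35 + 94) / (35 + 94 + 12 + 18)
= 129 / 159
= 0.8113
= 81.1%

81.1


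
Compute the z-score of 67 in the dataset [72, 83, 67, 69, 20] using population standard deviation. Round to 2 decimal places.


Mean = (72 + 83 + 67 + 69 + 20) / 5 = 62.2
Variance = sum((x_i - mean)^2) / n = 475.76
Std = sqrt(475.76) = 21.8119
Z = (x - mean) / std
= (67 - 62.2) / 21.8119
= 4.8 / 21.8119
= 0.22

0.22


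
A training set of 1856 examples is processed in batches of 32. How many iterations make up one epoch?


Iterations per epoch = dataset_size / batch_size
= 1856 / 32
= 58

58


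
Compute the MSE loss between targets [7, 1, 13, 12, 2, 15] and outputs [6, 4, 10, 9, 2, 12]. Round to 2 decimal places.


Differences: [1, -3, 3, 3, 0, 3]
Squared errors: [1, 9, 9, 9, 0, 9]
Sum of squared errors = 37
MSE = 37 / 6 = 6.17

6.17


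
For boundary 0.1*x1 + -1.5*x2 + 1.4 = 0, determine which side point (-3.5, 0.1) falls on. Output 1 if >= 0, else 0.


Compute 0.1 * -3.5 + -1.5 * 0.1 + 1.4
= -0.35 + -0.15 + 1.4
= 0.9
Since 0.9 >= 0, the point is on the positive side.

1


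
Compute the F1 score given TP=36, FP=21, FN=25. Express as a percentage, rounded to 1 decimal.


Precision = TP / (TP + FP) = 36 / 57 = 0.6316
Recall = TP / (TP + FN) = 36 / 61 = 0.5902
F1 = 2 * P * R / (P + R)
= 2 * 0.6316 * 0.5902 / (0.6316 + 0.5902)
= 0.7455 / 1.2217
= 0.6102
As percentage: 61.0%

61.0


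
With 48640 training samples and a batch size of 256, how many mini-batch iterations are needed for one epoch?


Iterations per epoch = dataset_size / batch_size
= 48640 / 256
= 190

190


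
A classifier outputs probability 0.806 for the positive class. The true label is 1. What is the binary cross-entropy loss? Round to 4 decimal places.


For y=1: Loss = -log(p)
= -log(0.806)
= -(-0.2157)
= 0.2157

0.2157


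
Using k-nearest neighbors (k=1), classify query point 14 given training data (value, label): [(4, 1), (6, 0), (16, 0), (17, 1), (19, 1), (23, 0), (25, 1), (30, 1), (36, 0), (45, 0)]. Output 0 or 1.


Distances from query 14:
Point 16 (class 0): distance = 2
K=1 nearest neighbors: classes = [0]
Votes for class 1: 0 / 1
Majority vote => class 0

0


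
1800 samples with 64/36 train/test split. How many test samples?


Train samples = 1800 * 64% = 1152
Test samples = 1800 - 1152
= 648

648


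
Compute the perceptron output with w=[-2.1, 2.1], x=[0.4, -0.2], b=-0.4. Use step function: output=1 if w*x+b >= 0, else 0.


z = w . x + b
= -2.1*0.4 + 2.1*-0.2 + -0.4
= -0.84 + -0.42 + -0.4
= -1.26 + -0.4
= -1.66
Since z = -1.66 < 0, output = 0

0


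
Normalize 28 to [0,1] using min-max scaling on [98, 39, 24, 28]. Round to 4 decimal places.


Min = 24, Max = 98
Range = 98 - 24 = 74
Scaled = (x - min) / (max - min)
= (28 - 24) / 74
= 4 / 74
= 0.0541

0.0541


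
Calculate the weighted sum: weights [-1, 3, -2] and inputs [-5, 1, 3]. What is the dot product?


Element-wise products:
-1 * -5 = 5
3 * 1 = 3
-2 * 3 = -6
Sum = 5 + 3 + -6
= 2

2


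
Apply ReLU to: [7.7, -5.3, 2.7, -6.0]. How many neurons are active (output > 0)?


ReLU(x) = max(0, x) for each element:
ReLU(7.7) = 7.7
ReLU(-5.3) = 0
ReLU(2.7) = 2.7
ReLU(-6.0) = 0
Active neurons (>0): 2

2


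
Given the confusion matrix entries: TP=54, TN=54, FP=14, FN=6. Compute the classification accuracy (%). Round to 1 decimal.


Accuracy = (TP + TN) / (TP + TN + FP + FN) * 100
= (54 + 54) / (54 + 54 + 14 + 6)
= 108 / 128
= 0.8438
= 84.4%

84.4


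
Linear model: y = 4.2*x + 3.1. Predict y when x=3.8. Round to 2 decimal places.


y = 4.2 * 3.8 + (3.1)
= 15.96 + (3.1)
= 19.06

19.06


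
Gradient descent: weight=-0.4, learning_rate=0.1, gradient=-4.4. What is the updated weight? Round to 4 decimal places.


w_new = w_old - lr * gradient
= -0.4 - 0.1 * -4.4
= -0.4 - (-0.44)
= 0.0400

0.0400


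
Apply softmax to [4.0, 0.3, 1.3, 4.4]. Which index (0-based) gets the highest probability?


Softmax is a monotonic transformation, so it preserves the argmax.
We need to find the index of the maximum logit.
Index 0: 4.0
Index 1: 0.3
Index 2: 1.3
Index 3: 4.4
Maximum logit = 4.4 at index 3

3


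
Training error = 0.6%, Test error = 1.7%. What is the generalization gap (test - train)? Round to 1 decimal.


Generalization gap = test_error - train_error
= 1.7 - 0.6
= 1.1%
A small gap suggests good generalization.

1.1


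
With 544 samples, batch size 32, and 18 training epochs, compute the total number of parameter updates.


Iterations per epoch = 544 / 32 = 17
Total updates = iterations_per_epoch * epochs
= 17 * 18
= 306

306


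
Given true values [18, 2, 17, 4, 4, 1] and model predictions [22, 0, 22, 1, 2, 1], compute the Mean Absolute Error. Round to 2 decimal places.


Absolute errors: [4, 2, 5, 3, 2, 0]
Sum of absolute errors = 16
MAE = 16 / 6 = 2.67

2.67


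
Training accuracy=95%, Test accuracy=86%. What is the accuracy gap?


Gap = train_accuracy - test_accuracy
= 95 - 86
= 9%
This moderate gap may indicate mild overfitting.

9


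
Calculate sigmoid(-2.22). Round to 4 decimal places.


sigmoid(z) = 1 / (1 + exp(-z))
exp(-(-2.22)) = exp(2.22) = 9.2073
1 + 9.2073 = 10.2073
1 / 10.2073 = 0.0980

0.0980


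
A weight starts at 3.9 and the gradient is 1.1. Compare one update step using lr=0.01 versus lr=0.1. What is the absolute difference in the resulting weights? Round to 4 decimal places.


With lr=0.01: w_new = 3.9 - 0.01 * 1.1 = 3.889
With lr=0.1: w_new = 3.9 - 0.1 * 1.1 = 3.79
Absolute difference = |3.889 - 3.79|
= 0.0990

0.0990


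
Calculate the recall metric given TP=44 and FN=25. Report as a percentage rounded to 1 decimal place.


Recall = TP / (TP + FN) * 100
= 44 / (44 + 25)
= 44 / 69
= 0.6377
= 63.8%

63.8


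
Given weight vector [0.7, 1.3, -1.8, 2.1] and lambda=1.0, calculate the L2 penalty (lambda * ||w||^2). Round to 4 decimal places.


Squaring each weight:
0.7^2 = 0.49
1.3^2 = 1.69
(-1.8)^2 = 3.24
2.1^2 = 4.41
Sum of squares = 9.83
Penalty = 1.0 * 9.83 = 9.8300

9.8300


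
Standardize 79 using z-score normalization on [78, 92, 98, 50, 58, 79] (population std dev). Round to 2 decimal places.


Mean = (78 + 92 + 98 + 50 + 58 + 79) / 6 = 75.8333
Variance = sum((x_i - mean)^2) / n = 292.1389
Std = sqrt(292.1389) = 17.0921
Z = (x - mean) / std
= (79 - 75.8333) / 17.0921
= 3.1667 / 17.0921
= 0.19

0.19


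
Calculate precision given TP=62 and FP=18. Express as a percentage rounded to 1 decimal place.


Precision = TP / (TP + FP) * 100
= 62 / (62 + 18)
= 62 / 80
= 0.775
= 77.5%

77.5


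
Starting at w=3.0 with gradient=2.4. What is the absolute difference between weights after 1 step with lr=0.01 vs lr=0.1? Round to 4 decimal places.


With lr=0.01: w_new = 3.0 - 0.01 * 2.4 = 2.976
With lr=0.1: w_new = 3.0 - 0.1 * 2.4 = 2.76
Absolute difference = |2.976 - 2.76|
= 0.2160

0.2160


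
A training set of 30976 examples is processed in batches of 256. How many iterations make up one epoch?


Iterations per epoch = dataset_size / batch_size
= 30976 / 256
= 121

121


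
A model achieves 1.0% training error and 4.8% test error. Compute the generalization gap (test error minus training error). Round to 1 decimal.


Generalization gap = test_error - train_error
= 4.8 - 1.0
= 3.8%
A moderate gap.

3.8


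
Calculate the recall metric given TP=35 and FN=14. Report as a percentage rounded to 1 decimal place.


Recall = TP / (TP + FN) * 100
= 35 / (35 + 14)
= 35 / 49
= 0.7143
= 71.4%

71.4


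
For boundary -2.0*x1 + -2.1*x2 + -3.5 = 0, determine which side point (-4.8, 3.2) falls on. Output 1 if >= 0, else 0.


Compute -2.0 * -4.8 + -2.1 * 3.2 + -3.5
= 9.6 + -6.72 + -3.5
= -0.62
Since -0.62 < 0, the point is on the negative side.

0


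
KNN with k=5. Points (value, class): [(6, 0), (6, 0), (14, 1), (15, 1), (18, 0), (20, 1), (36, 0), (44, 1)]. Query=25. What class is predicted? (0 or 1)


Distances from query 25:
Point 20 (class 1): distance = 5
Point 18 (class 0): distance = 7
Point 15 (class 1): distance = 10
Point 36 (class 0): distance = 11
Point 14 (class 1): distance = 11
K=5 nearest neighbors: classes = [1, 0, 1, 0, 1]
Votes for class 1: 3 / 5
Majority vote => class 1

1


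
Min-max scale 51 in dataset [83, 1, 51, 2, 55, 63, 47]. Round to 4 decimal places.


Min = 1, Max = 83
Range = 83 - 1 = 82
Scaled = (x - min) / (max - min)
= (51 - 1) / 82
= 50 / 82
= 0.6098

0.6098


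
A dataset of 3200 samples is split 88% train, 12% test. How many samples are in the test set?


Train samples = 3200 * 88% = 2816
Test samples = 3200 - 2816
= 384

384


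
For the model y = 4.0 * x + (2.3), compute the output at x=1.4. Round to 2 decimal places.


y = 4.0 * 1.4 + (2.3)
= 5.6 + (2.3)
= 7.90

7.90


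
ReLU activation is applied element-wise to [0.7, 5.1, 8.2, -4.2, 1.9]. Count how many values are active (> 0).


ReLU(x) = max(0, x) for each element:
ReLU(0.7) = 0.7
ReLU(5.1) = 5.1
ReLU(8.2) = 8.2
ReLU(-4.2) = 0
ReLU(1.9) = 1.9
Active neurons (>0): 4

4


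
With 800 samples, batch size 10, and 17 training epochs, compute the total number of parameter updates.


Iterations per epoch = 800 / 10 = 80
Total updates = iterations_per_epoch * epochs
= 80 * 17
= 1360

1360


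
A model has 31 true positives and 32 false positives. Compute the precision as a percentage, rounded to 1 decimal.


Precision = TP / (TP + FP) * 100
= 31 / (31 + 32)
= 31 / 63
= 0.4921
= 49.2%

49.2


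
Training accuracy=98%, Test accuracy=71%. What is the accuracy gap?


Gap = train_accuracy - test_accuracy
= 98 - 71
= 27%
This large gap strongly indicates overfitting.

27


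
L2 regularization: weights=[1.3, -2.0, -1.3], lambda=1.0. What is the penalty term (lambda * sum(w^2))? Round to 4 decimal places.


Squaring each weight:
1.3^2 = 1.69
(-2.0)^2 = 4.0
(-1.3)^2 = 1.69
Sum of squares = 7.38
Penalty = 1.0 * 7.38 = 7.3800

7.3800


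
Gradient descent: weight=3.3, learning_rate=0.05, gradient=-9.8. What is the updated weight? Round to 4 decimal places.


w_new = w_old - lr * gradient
= 3.3 - 0.05 * -9.8
= 3.3 - (-0.49)
= 3.7900

3.7900


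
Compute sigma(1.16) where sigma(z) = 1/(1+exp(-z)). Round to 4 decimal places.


sigmoid(z) = 1 / (1 + exp(-z))
exp(-(1.16)) = exp(-1.16) = 0.3135
1 + 0.3135 = 1.3135
1 / 1.3135 = 0.7613

0.7613


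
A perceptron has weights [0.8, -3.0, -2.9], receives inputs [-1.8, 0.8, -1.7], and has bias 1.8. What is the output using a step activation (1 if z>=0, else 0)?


z = w . x + b
= 0.8*-1.8 + -3.0*0.8 + -2.9*-1.7 + 1.8
= -1.44 + -2.4 + 4.93 + 1.8
= 1.09 + 1.8
= 2.89
Since z = 2.89 >= 0, output = 1

1


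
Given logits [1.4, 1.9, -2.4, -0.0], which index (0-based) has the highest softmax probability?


Softmax is a monotonic transformation, so it preserves the argmax.
We need to find the index of the maximum logit.
Index 0: 1.4
Index 1: 1.9
Index 2: -2.4
Index 3: -0.0
Maximum logit = 1.9 at index 1

1


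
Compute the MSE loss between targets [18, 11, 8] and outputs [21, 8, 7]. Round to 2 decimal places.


Differences: [-3, 3, 1]
Squared errors: [9, 9, 1]
Sum of squared errors = 19
MSE = 19 / 3 = 6.33

6.33


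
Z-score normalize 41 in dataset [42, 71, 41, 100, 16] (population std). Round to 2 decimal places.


Mean = (42 + 71 + 41 + 100 + 16) / 5 = 54.0
Variance = sum((x_i - mean)^2) / n = 832.4
Std = sqrt(832.4) = 28.8513
Z = (x - mean) / std
= (41 - 54.0) / 28.8513
= -13.0 / 28.8513
= -0.45

-0.45


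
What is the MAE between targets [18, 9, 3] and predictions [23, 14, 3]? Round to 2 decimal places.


Absolute errors: [5, 5, 0]
Sum of absolute errors = 10
MAE = 10 / 3 = 3.33

3.33


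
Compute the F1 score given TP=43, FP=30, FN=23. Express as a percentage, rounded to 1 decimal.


Precision = TP / (TP + FP) = 43 / 73 = 0.589
Recall = TP / (TP + FN) = 43 / 66 = 0.6515
F1 = 2 * P * R / (P + R)
= 2 * 0.589 * 0.6515 / (0.589 + 0.6515)
= 0.7675 / 1.2406
= 0.6187
As percentage: 61.9%

61.9


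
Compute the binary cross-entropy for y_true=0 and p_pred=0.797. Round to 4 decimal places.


For y=0: Loss = -log(1-p)
= -log(1 - 0.797)
= -log(0.203)
= -(-1.5945)
= 1.5945

1.5945


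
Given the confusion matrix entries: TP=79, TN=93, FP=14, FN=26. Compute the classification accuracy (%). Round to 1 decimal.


Accuracy = (TP + TN) / (TP + TN + FP + FN) * 100
= (79 + 93) / (79 + 93 + 14 + 26)
= 172 / 212
= 0.8113
= 81.1%

81.1


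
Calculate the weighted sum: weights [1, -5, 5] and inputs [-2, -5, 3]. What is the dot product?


Element-wise products:
1 * -2 = -2
-5 * -5 = 25
5 * 3 = 15
Sum = -2 + 25 + 15
= 38

38


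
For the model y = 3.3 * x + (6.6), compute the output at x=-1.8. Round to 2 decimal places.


y = 3.3 * -1.8 + (6.6)
= -5.94 + (6.6)
= 0.66

0.66


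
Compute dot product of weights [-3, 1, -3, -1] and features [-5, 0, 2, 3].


Element-wise products:
-3 * -5 = 15
1 * 0 = 0
-3 * 2 = -6
-1 * 3 = -3
Sum = 15 + 0 + -6 + -3
= 6

6


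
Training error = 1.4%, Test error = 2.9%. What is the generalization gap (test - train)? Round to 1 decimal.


Generalization gap = test_error - train_error
= 2.9 - 1.4
= 1.5%
A small gap suggests good generalization.

1.5


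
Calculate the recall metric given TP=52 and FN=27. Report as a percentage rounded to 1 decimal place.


Recall = TP / (TP + FN) * 100
= 52 / (52 + 27)
= 52 / 79
= 0.6582
= 65.8%

65.8


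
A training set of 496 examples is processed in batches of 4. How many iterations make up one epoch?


Iterations per epoch = dataset_size / batch_size
= 496 / 4
= 124

124


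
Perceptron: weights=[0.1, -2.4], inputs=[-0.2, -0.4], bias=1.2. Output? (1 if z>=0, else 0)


z = w . x + b
= 0.1*-0.2 + -2.4*-0.4 + 1.2
= -0.02 + 0.96 + 1.2
= 0.94 + 1.2
= 2.14
Since z = 2.14 >= 0, output = 1

1


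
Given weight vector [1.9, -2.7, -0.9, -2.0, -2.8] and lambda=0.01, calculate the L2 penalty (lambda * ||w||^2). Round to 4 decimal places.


Squaring each weight:
1.9^2 = 3.61
(-2.7)^2 = 7.29
(-0.9)^2 = 0.81
(-2.0)^2 = 4.0
(-2.8)^2 = 7.84
Sum of squares = 23.55
Penalty = 0.01 * 23.55 = 0.2355

0.2355


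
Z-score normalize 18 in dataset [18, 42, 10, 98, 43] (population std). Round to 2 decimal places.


Mean = (18 + 42 + 10 + 98 + 43) / 5 = 42.2
Variance = sum((x_i - mean)^2) / n = 947.36
Std = sqrt(947.36) = 30.7792
Z = (x - mean) / std
= (18 - 42.2) / 30.7792
= -24.2 / 30.7792
= -0.79

-0.79


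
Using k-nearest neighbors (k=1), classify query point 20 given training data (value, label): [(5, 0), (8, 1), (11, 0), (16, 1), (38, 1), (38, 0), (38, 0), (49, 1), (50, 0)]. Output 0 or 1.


Distances from query 20:
Point 16 (class 1): distance = 4
K=1 nearest neighbors: classes = [1]
Votes for class 1: 1 / 1
Majority vote => class 1

1


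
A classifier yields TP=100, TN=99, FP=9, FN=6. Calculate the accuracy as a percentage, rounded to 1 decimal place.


Accuracy = (TP + TN) / (TP + TN + FP + FN) * 100
= (100 + 99) / (100 + 99 + 9 + 6)
= 199 / 214
= 0.9299
= 93.0%

93.0


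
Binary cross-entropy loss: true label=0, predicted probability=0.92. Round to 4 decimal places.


For y=0: Loss = -log(1-p)
= -log(1 - 0.92)
= -log(0.08)
= -(-2.5257)
= 2.5257

2.5257


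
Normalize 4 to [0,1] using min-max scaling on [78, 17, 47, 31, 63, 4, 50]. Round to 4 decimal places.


Min = 4, Max = 78
Range = 78 - 4 = 74
Scaled = (x - min) / (max - min)
= (4 - 4) / 74
= 0 / 74
= 0.0000

0.0000


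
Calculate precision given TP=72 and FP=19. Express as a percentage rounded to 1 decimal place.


Precision = TP / (TP + FP) * 100
= 72 / (72 + 19)
= 72 / 91
= 0.7912
= 79.1%

79.1


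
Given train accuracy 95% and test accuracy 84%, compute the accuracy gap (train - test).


Gap = train_accuracy - test_accuracy
= 95 - 84
= 11%
This gap suggests the model is overfitting.

11


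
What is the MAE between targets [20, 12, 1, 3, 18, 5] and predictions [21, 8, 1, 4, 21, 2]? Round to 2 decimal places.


Absolute errors: [1, 4, 0, 1, 3, 3]
Sum of absolute errors = 12
MAE = 12 / 6 = 2.00

2.00
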